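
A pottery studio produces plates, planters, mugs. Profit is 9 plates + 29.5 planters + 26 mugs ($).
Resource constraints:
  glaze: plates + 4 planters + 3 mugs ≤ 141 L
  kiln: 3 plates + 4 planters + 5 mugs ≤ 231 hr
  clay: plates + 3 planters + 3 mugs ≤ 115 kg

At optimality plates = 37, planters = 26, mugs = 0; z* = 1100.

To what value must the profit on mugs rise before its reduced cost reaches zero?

Binding: glaze and clay. Non-binding: kiln (16 unused).
Slack constraints have shadow price 0 (complementary slackness).
Dual feasibility on the basic columns requires 1·y_glaze + 1·y_clay = 9, 4·y_glaze + 3·y_clay = 29.5.
Solving: y_glaze = 2.5, y_clay = 6.5.
mugs enters the basis when its profit ≥ yᵀa₃ = 2.5·3 + 6.5·3 = 27.

27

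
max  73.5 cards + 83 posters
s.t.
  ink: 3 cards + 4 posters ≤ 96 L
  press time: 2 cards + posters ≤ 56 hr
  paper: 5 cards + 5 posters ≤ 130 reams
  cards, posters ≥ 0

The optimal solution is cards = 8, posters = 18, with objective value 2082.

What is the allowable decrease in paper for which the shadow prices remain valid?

10

Binding constraints: ink, paper. The basis is B = [[3,4],[5,5]] with det -5.
Per unit decrease in paper, x* moves by d = (-0.8, 0.6).
The basis stays optimal until cards reaches 0; allowable decrease = 10 reams.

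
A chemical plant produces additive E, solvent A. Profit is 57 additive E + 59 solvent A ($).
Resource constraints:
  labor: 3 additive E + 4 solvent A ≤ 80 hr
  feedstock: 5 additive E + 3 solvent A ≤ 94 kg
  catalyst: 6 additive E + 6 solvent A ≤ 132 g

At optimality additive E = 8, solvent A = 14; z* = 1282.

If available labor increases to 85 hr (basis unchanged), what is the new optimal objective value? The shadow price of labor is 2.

1292

Δb = 5, so new z* = 1282 + (2)·(5) = 1282 + 10 = 1292.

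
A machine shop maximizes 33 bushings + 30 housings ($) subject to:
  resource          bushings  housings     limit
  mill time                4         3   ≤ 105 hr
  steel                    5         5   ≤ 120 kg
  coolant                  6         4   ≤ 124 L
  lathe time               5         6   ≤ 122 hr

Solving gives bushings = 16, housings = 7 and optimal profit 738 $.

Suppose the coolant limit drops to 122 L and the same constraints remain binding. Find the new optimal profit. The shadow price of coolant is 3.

732

Δb = -2, so new z* = 738 + (3)·(-2) = 738 − 6 = 732.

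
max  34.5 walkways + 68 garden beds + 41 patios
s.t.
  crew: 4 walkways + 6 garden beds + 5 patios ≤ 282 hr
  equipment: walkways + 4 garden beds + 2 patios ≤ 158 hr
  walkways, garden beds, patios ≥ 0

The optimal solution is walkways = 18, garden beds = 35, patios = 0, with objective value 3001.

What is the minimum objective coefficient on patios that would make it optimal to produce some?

Check each constraint at x*: crew 282/282 (tight); equipment 158/158 (tight).
Dual feasibility on the basic columns requires 4·y_crew + 1·y_equipment = 34.5, 6·y_crew + 4·y_equipment = 68.
This yields shadow prices y_crew = 7, y_equipment = 6.5.
patios enters the basis when its profit ≥ yᵀa₃ = 7·5 + 6.5·2 = 48.

48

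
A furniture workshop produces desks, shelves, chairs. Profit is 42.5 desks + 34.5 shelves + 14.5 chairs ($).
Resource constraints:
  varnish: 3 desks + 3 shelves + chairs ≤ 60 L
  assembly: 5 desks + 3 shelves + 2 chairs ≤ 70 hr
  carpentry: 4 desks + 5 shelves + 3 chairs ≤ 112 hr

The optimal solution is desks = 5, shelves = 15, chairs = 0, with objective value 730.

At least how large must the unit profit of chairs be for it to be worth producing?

15.5

Binding: varnish and assembly. Non-binding: carpentry (17 unused).
Since carpentry is not tight, its dual is 0.
From A_Bᵀ y = c: 3·y_varnish + 5·y_assembly = 42.5; 3·y_varnish + 3·y_assembly = 34.5.
Solving: y_varnish = 7.5, y_assembly = 4.
chairs enters the basis when its profit ≥ yᵀa₃ = 7.5·1 + 4·2 = 15.5.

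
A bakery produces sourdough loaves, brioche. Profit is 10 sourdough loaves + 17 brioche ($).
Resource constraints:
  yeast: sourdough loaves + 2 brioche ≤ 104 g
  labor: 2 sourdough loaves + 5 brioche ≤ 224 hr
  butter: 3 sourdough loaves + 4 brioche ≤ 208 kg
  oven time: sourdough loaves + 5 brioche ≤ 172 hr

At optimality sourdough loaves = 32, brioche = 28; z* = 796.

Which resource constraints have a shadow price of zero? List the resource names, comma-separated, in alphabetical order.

labor, yeast

yeast: 88/104 (slack 16)
labor: 204/224 (slack 20)
butter: 208/208 (binding)
oven time: 172/172 (binding)
By complementary slackness, a constraint with positive slack has shadow price 0 → labor, yeast.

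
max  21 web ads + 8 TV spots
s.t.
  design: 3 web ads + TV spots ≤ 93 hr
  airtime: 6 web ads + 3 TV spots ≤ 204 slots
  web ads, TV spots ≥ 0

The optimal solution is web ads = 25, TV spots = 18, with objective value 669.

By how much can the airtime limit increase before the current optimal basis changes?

75

Binding constraints: design, airtime. The basis is B = [[3,1],[6,3]] with det 3.
Per unit increase in airtime, x* moves by d = (-0.3333, 1).
The basis stays optimal until web ads reaches 0; allowable increase = 75 slots.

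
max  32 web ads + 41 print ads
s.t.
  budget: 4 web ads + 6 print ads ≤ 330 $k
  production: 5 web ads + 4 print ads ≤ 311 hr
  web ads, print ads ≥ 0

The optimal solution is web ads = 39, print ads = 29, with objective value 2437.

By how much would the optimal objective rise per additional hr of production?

Check each constraint at x*: budget 330/330 (tight); production 311/311 (tight).
The binding rows give the dual system: 4·y_budget + 5·y_production = 32 and 6·y_budget + 4·y_production = 41.
Solving: y_budget = 5.5, y_production = 2.
Shadow price of production = 2.

2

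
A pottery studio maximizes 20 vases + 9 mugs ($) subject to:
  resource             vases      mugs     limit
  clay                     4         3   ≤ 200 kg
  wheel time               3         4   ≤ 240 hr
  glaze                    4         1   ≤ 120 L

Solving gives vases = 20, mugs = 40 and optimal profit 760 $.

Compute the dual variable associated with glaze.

3

Binding: clay and glaze. Non-binding: wheel time (20 unused).
By complementary slackness, y = 0 for the non-binding constraint.
From A_Bᵀ y = c: 4·y_clay + 4·y_glaze = 20; 3·y_clay + 1·y_glaze = 9.
Solving: y_clay = 2, y_glaze = 3.
Shadow price of glaze = 3.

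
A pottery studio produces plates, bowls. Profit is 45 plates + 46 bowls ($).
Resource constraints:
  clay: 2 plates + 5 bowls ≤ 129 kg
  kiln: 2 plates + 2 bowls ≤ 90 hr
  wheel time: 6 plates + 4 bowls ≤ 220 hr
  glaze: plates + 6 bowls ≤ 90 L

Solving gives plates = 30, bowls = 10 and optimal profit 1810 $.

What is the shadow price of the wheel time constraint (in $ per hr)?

Binding: wheel time and glaze. Non-binding: clay (19 unused), kiln (10 unused).
Since clay, kiln are not tight, their duals are 0.
From A_Bᵀ y = c: 6·y_wheel time + 1·y_glaze = 45; 4·y_wheel time + 6·y_glaze = 46.
Solving: y_wheel time = 7, y_glaze = 3.
Shadow price of wheel time = 7.

7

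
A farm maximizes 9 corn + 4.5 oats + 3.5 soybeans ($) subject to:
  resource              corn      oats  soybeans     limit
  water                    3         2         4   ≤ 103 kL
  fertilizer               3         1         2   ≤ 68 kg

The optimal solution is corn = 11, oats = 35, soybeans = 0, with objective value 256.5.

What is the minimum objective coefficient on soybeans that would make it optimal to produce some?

9

Check each constraint at x*: water 103/103 (tight); fertilizer 68/68 (tight).
The binding rows give the dual system: 3·y_water + 3·y_fertilizer = 9 and 2·y_water + 1·y_fertilizer = 4.5.
Solving: y_water = 1.5, y_fertilizer = 1.5.
soybeans enters the basis when its profit ≥ yᵀa₃ = 1.5·4 + 1.5·2 = 9.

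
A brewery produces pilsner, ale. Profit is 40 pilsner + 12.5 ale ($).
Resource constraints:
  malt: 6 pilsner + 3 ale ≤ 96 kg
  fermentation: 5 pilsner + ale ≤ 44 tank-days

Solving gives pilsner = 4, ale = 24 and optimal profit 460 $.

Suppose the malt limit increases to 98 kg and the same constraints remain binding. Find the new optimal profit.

Check each constraint at x*: malt 96/96 (tight); fermentation 44/44 (tight).
From A_Bᵀ y = c: 6·y_malt + 5·y_fermentation = 40; 3·y_malt + 1·y_fermentation = 12.5.
Solving: y_malt = 2.5, y_fermentation = 5.
Δz = y_malt·Δb = 2.5 × (2) = 5, so new z* = 460 + 5 = 465.

465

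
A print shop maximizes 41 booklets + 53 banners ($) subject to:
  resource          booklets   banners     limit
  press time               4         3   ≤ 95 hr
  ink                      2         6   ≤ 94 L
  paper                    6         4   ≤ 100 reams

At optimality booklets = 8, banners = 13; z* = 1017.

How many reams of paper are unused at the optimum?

paper used = 6·8 + 4·13 = 100; slack = 100 − 100 = 0.

0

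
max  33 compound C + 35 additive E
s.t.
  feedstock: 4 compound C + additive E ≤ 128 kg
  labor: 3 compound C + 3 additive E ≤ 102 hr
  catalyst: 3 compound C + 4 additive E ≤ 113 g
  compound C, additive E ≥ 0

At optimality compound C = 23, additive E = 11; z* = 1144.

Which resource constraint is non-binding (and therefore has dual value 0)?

feedstock: 103/128 (slack 25)
labor: 102/102 (binding)
catalyst: 113/113 (binding)
By complementary slackness, a constraint with positive slack has shadow price 0 → feedstock.

feedstock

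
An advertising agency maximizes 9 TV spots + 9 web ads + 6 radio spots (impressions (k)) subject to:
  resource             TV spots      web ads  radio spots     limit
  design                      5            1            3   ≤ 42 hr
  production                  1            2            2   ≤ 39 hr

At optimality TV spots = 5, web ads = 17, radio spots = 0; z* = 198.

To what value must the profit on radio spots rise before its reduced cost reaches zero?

11

Check each constraint at x*: design 42/42 (tight); production 39/39 (tight).
From A_Bᵀ y = c: 5·y_design + 1·y_production = 9; 1·y_design + 2·y_production = 9.
→ y_design = 1 and y_production = 4.
radio spots enters the basis when its profit ≥ yᵀa₃ = 1·3 + 4·2 = 11.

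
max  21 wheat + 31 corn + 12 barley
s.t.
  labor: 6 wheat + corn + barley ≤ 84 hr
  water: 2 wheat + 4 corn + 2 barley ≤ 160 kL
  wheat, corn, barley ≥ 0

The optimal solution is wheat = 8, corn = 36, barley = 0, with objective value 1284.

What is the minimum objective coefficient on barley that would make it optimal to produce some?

Both labor and water are binding at x*.
From A_Bᵀ y = c: 6·y_labor + 2·y_water = 21; 1·y_labor + 4·y_water = 31.
Solving: y_labor = 1, y_water = 7.5.
barley enters the basis when its profit ≥ yᵀa₃ = 1·1 + 7.5·2 = 16.

16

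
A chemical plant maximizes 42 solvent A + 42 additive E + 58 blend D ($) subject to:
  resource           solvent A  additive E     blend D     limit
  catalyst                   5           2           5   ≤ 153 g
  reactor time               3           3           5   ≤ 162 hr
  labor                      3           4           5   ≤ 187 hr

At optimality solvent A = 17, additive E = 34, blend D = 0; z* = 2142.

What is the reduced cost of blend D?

-2

Binding: catalyst and labor. Non-binding: reactor time (9 unused).
Slack constraints have shadow price 0 (complementary slackness).
The binding rows give the dual system: 5·y_catalyst + 3·y_labor = 42 and 2·y_catalyst + 4·y_labor = 42.
Solving: y_catalyst = 3, y_labor = 9.
Reduced cost of blend D: c₃ − yᵀa₃ = 58 − (3·5 + 9·5) = 58 − 60 = -2.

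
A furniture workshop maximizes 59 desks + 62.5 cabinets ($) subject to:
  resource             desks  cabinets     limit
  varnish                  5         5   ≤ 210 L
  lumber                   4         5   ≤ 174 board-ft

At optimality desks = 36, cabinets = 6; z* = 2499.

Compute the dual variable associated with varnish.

At the optimum: varnish uses 210 of 210 (binding); lumber uses 174 of 174 (binding).
Dual feasibility on the basic columns requires 5·y_varnish + 4·y_lumber = 59, 5·y_varnish + 5·y_lumber = 62.5.
This yields shadow prices y_varnish = 9, y_lumber = 3.5.
Shadow price of varnish = 9.

9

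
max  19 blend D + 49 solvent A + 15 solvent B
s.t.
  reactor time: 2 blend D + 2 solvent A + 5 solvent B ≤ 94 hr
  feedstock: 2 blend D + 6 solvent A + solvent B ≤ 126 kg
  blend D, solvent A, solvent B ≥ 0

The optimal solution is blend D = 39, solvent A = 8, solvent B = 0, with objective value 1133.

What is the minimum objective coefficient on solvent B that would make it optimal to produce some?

At the optimum: reactor time uses 94 of 94 (binding); feedstock uses 126 of 126 (binding).
From A_Bᵀ y = c: 2·y_reactor time + 2·y_feedstock = 19; 2·y_reactor time + 6·y_feedstock = 49.
→ y_reactor time = 2 and y_feedstock = 7.5.
solvent B enters the basis when its profit ≥ yᵀa₃ = 2·5 + 7.5·1 = 17.5.

17.5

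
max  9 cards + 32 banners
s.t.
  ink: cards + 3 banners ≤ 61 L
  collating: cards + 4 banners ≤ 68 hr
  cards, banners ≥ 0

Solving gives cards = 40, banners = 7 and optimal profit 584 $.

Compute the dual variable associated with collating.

5

Both ink and collating are binding at x*.
Dual feasibility on the basic columns requires 1·y_ink + 1·y_collating = 9, 3·y_ink + 4·y_collating = 32.
→ y_ink = 4 and y_collating = 5.
Shadow price of collating = 5.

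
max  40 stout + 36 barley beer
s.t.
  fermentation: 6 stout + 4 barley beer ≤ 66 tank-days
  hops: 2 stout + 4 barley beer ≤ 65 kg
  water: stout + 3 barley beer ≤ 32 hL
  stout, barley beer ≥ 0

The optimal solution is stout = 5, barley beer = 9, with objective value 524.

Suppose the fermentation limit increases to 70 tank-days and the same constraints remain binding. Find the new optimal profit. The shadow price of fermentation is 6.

Δb = 4, so new z* = 524 + (6)·(4) = 524 + 24 = 548.

548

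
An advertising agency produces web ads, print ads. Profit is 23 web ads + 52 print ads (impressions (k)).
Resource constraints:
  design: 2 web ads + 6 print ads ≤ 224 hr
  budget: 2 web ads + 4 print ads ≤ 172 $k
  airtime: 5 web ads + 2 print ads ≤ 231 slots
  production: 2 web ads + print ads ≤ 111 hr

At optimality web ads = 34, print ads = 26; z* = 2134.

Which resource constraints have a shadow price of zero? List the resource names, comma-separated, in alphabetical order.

airtime, production

design: 224/224 (binding)
budget: 172/172 (binding)
airtime: 222/231 (slack 9)
production: 94/111 (slack 17)
By complementary slackness, a constraint with positive slack has shadow price 0 → airtime, production.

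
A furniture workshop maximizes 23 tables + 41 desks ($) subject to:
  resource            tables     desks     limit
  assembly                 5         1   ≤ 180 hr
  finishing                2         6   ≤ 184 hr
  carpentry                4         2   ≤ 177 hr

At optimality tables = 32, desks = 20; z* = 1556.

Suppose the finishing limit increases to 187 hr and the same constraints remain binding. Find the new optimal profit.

Binding: assembly and finishing. Non-binding: carpentry (9 unused).
Since carpentry is not tight, its dual is 0.
Dual feasibility on the basic columns requires 5·y_assembly + 2·y_finishing = 23, 1·y_assembly + 6·y_finishing = 41.
This yields shadow prices y_assembly = 2, y_finishing = 6.5.
Δz = y_finishing·Δb = 6.5 × (3) = 19.5, so new z* = 1556 + 19.5 = 1575.5.

1575.5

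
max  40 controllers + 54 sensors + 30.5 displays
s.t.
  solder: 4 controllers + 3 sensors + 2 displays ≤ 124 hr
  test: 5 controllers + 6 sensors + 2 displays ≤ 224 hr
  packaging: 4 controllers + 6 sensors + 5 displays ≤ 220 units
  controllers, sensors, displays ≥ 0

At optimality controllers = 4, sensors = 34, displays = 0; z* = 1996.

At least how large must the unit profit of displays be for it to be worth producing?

Binding: test and packaging. Non-binding: solder (6 unused).
Since solder is not tight, its dual is 0.
Dual feasibility on the basic columns requires 5·y_test + 4·y_packaging = 40, 6·y_test + 6·y_packaging = 54.
This yields shadow prices y_test = 4, y_packaging = 5.
displays enters the basis when its profit ≥ yᵀa₃ = 4·2 + 5·5 = 33.

33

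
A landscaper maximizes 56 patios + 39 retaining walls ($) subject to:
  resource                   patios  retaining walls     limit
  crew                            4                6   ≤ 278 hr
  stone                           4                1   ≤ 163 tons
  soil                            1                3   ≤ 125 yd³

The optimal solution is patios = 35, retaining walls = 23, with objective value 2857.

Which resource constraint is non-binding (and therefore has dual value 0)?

crew: 278/278 (binding)
stone: 163/163 (binding)
soil: 104/125 (slack 21)
By complementary slackness, a constraint with positive slack has shadow price 0 → soil.

soil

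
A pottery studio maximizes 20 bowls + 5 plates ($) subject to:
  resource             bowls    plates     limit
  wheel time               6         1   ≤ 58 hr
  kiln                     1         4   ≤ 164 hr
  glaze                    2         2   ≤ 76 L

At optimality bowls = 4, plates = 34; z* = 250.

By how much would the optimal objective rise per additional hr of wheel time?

At the optimum: wheel time uses 58 of 58 (binding); kiln uses 140 of 164 (slack = 24); glaze uses 76 of 76 (binding).
Since kiln is not tight, its dual is 0.
The binding rows give the dual system: 6·y_wheel time + 2·y_glaze = 20 and 1·y_wheel time + 2·y_glaze = 5.
This yields shadow prices y_wheel time = 3, y_glaze = 1.
Shadow price of wheel time = 3.

3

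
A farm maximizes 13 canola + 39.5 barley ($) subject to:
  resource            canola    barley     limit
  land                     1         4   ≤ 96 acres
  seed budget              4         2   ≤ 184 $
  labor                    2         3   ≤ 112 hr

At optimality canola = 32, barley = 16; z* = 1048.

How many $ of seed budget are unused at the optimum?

seed budget used = 4·32 + 2·16 = 160; slack = 184 − 160 = 24.

24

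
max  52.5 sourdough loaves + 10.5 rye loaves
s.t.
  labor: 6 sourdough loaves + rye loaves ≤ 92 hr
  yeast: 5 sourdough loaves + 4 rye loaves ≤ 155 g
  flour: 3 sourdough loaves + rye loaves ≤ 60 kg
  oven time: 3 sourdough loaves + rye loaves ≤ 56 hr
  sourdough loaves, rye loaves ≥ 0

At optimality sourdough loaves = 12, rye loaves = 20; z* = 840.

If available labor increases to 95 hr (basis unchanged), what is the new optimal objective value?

Binding: labor and oven time. Non-binding: yeast (15 unused), flour (4 unused).
By complementary slackness, y = 0 for the non-binding constraints.
From A_Bᵀ y = c: 6·y_labor + 3·y_oven time = 52.5; 1·y_labor + 1·y_oven time = 10.5.
This yields shadow prices y_labor = 7, y_oven time = 3.5.
Δz = y_labor·Δb = 7 × (3) = 21, so new z* = 840 + 21 = 861.

861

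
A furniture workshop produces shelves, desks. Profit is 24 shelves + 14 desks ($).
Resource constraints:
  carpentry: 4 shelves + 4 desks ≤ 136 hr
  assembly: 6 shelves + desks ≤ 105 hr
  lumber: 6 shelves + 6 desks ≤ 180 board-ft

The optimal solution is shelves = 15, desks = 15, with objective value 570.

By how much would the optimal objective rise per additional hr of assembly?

2

Check each constraint at x*: carpentry 120/136 (slack 16); assembly 105/105 (tight); lumber 180/180 (tight).
Slack constraints have shadow price 0 (complementary slackness).
From A_Bᵀ y = c: 6·y_assembly + 6·y_lumber = 24; 1·y_assembly + 6·y_lumber = 14.
→ y_assembly = 2 and y_lumber = 2.
Shadow price of assembly = 2.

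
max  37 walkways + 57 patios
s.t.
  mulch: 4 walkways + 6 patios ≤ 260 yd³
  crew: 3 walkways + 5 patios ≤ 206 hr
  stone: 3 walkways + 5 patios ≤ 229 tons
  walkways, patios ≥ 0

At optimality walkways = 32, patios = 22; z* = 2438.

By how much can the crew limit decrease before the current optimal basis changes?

Binding constraints: mulch, crew. The basis is B = [[4,6],[3,5]] with det 2.
Per unit decrease in crew, x* moves by d = (3, -2).
The basis stays optimal until patios reaches 0; allowable decrease = 11 hr.

11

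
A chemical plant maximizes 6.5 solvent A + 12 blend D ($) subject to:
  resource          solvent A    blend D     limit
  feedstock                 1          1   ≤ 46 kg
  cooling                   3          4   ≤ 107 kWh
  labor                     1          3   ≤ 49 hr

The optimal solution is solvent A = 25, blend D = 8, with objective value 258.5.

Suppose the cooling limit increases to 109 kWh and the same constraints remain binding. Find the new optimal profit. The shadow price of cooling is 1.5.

261.5

Δb = 2, so new z* = 258.5 + (1.5)·(2) = 258.5 + 3 = 261.5.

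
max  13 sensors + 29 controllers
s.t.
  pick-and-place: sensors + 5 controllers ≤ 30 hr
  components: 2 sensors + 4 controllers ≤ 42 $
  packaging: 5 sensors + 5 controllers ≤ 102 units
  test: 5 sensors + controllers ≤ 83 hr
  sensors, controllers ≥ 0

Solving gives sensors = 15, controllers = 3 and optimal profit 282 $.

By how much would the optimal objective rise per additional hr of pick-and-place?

Binding: pick-and-place and components. Non-binding: packaging (12 unused), test (5 unused).
Slack constraints have shadow price 0 (complementary slackness).
From A_Bᵀ y = c: 1·y_pick-and-place + 2·y_components = 13; 5·y_pick-and-place + 4·y_components = 29.
→ y_pick-and-place = 1 and y_components = 6.
Shadow price of pick-and-place = 1.

1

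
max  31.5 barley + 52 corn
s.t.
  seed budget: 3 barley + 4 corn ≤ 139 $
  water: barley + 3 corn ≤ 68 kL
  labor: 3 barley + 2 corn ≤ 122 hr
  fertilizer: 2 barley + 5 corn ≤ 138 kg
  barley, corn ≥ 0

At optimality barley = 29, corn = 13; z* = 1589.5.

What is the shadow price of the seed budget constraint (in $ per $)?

8.5

At the optimum: seed budget uses 139 of 139 (binding); water uses 68 of 68 (binding); labor uses 113 of 122 (slack = 9); fertilizer uses 123 of 138 (slack = 15).
Slack constraints have shadow price 0 (complementary slackness).
Dual feasibility on the basic columns requires 3·y_seed budget + 1·y_water = 31.5, 4·y_seed budget + 3·y_water = 52.
Solving: y_seed budget = 8.5, y_water = 6.
Shadow price of seed budget = 8.5.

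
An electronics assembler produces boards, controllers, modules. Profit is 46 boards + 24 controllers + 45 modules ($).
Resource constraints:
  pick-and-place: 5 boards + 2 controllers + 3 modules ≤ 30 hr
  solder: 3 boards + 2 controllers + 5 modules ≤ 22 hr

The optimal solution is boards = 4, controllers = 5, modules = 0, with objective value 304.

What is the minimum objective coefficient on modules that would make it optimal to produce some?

50

At the optimum: pick-and-place uses 30 of 30 (binding); solder uses 22 of 22 (binding).
Dual feasibility on the basic columns requires 5·y_pick-and-place + 3·y_solder = 46, 2·y_pick-and-place + 2·y_solder = 24.
Solving: y_pick-and-place = 5, y_solder = 7.
modules enters the basis when its profit ≥ yᵀa₃ = 5·3 + 7·5 = 50.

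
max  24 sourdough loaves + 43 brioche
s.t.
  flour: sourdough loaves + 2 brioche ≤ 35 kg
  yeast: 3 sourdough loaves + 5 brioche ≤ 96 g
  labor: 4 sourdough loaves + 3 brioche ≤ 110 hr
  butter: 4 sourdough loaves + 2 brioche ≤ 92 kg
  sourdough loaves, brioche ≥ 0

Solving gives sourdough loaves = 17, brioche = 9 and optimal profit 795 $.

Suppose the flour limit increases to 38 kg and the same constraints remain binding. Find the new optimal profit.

At the optimum: flour uses 35 of 35 (binding); yeast uses 96 of 96 (binding); labor uses 95 of 110 (slack = 15); butter uses 86 of 92 (slack = 6).
Slack constraints have shadow price 0 (complementary slackness).
Dual feasibility on the basic columns requires 1·y_flour + 3·y_yeast = 24, 2·y_flour + 5·y_yeast = 43.
→ y_flour = 9 and y_yeast = 5.
Δz = y_flour·Δb = 9 × (3) = 27, so new z* = 795 + 27 = 822.

822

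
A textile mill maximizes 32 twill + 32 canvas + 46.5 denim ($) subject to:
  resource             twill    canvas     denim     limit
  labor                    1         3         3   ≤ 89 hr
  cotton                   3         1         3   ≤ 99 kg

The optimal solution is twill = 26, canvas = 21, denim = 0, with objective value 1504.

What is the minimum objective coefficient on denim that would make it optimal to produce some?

48

At the optimum: labor uses 89 of 89 (binding); cotton uses 99 of 99 (binding).
From A_Bᵀ y = c: 1·y_labor + 3·y_cotton = 32; 3·y_labor + 1·y_cotton = 32.
This yields shadow prices y_labor = 8, y_cotton = 8.
denim enters the basis when its profit ≥ yᵀa₃ = 8·3 + 8·3 = 48.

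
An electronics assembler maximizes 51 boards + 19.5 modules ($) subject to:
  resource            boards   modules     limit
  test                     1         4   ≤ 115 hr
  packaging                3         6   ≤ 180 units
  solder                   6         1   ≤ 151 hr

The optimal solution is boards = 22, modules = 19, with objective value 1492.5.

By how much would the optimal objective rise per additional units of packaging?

Check each constraint at x*: test 98/115 (slack 17); packaging 180/180 (tight); solder 151/151 (tight).
Since test is not tight, its dual is 0.
Dual feasibility on the basic columns requires 3·y_packaging + 6·y_solder = 51, 6·y_packaging + 1·y_solder = 19.5.
Solving: y_packaging = 2, y_solder = 7.5.
Shadow price of packaging = 2.

2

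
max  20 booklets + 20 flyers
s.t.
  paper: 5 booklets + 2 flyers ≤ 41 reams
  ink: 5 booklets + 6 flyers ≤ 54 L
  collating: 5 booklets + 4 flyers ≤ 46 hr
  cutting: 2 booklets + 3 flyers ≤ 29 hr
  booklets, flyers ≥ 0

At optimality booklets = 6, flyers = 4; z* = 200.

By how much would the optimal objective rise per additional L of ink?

2

Check each constraint at x*: paper 38/41 (slack 3); ink 54/54 (tight); collating 46/46 (tight); cutting 24/29 (slack 5).
By complementary slackness, y = 0 for the non-binding constraints.
Dual feasibility on the basic columns requires 5·y_ink + 5·y_collating = 20, 6·y_ink + 4·y_collating = 20.
Solving: y_ink = 2, y_collating = 2.
Shadow price of ink = 2.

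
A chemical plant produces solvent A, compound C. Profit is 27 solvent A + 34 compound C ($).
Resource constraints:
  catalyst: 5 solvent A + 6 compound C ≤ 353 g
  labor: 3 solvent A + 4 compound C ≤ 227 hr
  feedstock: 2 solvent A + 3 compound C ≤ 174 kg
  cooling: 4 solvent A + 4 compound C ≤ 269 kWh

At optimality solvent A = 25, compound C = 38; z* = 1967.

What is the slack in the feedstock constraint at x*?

10

feedstock used = 2·25 + 3·38 = 164; slack = 174 − 164 = 10.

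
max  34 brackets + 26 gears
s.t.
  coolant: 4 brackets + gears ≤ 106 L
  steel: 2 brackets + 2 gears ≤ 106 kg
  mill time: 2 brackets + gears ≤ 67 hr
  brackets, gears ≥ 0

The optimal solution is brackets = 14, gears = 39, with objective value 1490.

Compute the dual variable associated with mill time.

8

Binding: steel and mill time. Non-binding: coolant (11 unused).
Slack constraints have shadow price 0 (complementary slackness).
The binding rows give the dual system: 2·y_steel + 2·y_mill time = 34 and 2·y_steel + 1·y_mill time = 26.
This yields shadow prices y_steel = 9, y_mill time = 8.
Shadow price of mill time = 8.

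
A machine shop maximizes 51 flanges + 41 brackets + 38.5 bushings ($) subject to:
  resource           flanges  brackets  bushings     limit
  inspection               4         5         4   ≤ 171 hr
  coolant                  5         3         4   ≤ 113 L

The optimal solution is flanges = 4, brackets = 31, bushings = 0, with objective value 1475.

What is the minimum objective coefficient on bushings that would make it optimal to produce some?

44

Both inspection and coolant are binding at x*.
The binding rows give the dual system: 4·y_inspection + 5·y_coolant = 51 and 5·y_inspection + 3·y_coolant = 41.
Solving: y_inspection = 4, y_coolant = 7.
bushings enters the basis when its profit ≥ yᵀa₃ = 4·4 + 7·4 = 44.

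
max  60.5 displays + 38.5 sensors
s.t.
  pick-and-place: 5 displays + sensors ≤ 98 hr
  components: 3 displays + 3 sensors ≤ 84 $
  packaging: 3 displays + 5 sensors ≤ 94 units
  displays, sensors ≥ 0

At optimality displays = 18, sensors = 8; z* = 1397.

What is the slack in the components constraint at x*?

components used = 3·18 + 3·8 = 78; slack = 84 − 78 = 6.

6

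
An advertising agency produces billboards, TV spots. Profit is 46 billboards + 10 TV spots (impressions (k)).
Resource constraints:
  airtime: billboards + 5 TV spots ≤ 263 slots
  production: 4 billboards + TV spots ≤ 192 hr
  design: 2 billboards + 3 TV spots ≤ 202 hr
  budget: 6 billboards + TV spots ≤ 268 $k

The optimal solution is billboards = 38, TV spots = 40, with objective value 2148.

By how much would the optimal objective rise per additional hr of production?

Check each constraint at x*: airtime 238/263 (slack 25); production 192/192 (tight); design 196/202 (slack 6); budget 268/268 (tight).
By complementary slackness, y = 0 for the non-binding constraints.
Dual feasibility on the basic columns requires 4·y_production + 6·y_budget = 46, 1·y_production + 1·y_budget = 10.
→ y_production = 7 and y_budget = 3.
Shadow price of production = 7.

7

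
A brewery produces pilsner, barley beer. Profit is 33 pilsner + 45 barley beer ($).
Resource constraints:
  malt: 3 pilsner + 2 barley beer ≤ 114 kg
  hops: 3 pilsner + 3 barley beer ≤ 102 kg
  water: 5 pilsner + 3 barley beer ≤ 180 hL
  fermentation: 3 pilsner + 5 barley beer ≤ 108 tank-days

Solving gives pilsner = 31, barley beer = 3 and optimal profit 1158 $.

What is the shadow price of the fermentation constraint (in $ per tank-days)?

6

At the optimum: malt uses 99 of 114 (slack = 15); hops uses 102 of 102 (binding); water uses 164 of 180 (slack = 16); fermentation uses 108 of 108 (binding).
Since malt, water are not tight, their duals are 0.
The binding rows give the dual system: 3·y_hops + 3·y_fermentation = 33 and 3·y_hops + 5·y_fermentation = 45.
This yields shadow prices y_hops = 5, y_fermentation = 6.
Shadow price of fermentation = 6.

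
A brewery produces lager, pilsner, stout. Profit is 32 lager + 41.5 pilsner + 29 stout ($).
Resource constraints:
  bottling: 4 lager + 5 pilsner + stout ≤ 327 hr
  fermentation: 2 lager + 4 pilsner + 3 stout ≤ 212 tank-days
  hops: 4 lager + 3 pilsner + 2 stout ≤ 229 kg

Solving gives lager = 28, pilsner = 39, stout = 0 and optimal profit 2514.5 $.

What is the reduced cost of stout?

-1

At the optimum: bottling uses 307 of 327 (slack = 20); fermentation uses 212 of 212 (binding); hops uses 229 of 229 (binding).
Slack constraints have shadow price 0 (complementary slackness).
The binding rows give the dual system: 2·y_fermentation + 4·y_hops = 32 and 4·y_fermentation + 3·y_hops = 41.5.
→ y_fermentation = 7 and y_hops = 4.5.
Reduced cost of stout: c₃ − yᵀa₃ = 29 − (7·3 + 4.5·2) = 29 − 30 = -1.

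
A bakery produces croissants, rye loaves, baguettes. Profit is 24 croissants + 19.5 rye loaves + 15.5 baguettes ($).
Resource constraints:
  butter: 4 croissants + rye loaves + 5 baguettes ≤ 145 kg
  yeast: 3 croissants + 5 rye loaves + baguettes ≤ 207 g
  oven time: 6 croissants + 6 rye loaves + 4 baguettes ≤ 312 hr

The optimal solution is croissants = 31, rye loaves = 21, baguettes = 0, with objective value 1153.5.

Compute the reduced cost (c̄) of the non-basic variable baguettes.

-4

At the optimum: butter uses 145 of 145 (binding); yeast uses 198 of 207 (slack = 9); oven time uses 312 of 312 (binding).
By complementary slackness, y = 0 for the non-binding constraint.
The binding rows give the dual system: 4·y_butter + 6·y_oven time = 24 and 1·y_butter + 6·y_oven time = 19.5.
Solving: y_butter = 1.5, y_oven time = 3.
Reduced cost of baguettes: c₃ − yᵀa₃ = 15.5 − (1.5·5 + 3·4) = 15.5 − 19.5 = -4.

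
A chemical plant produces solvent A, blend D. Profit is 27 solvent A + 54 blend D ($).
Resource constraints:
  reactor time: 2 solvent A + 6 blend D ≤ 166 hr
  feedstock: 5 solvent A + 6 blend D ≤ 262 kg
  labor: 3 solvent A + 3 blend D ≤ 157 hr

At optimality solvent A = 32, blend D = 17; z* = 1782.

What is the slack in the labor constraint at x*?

10

labor used = 3·32 + 3·17 = 147; slack = 157 − 147 = 10.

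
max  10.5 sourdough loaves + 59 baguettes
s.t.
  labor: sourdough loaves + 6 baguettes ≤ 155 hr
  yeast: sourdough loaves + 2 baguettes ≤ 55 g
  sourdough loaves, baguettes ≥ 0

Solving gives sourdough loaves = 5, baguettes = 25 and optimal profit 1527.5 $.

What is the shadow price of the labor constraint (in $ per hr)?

At the optimum: labor uses 155 of 155 (binding); yeast uses 55 of 55 (binding).
Dual feasibility on the basic columns requires 1·y_labor + 1·y_yeast = 10.5, 6·y_labor + 2·y_yeast = 59.
→ y_labor = 9.5 and y_yeast = 1.
Shadow price of labor = 9.5.

9.5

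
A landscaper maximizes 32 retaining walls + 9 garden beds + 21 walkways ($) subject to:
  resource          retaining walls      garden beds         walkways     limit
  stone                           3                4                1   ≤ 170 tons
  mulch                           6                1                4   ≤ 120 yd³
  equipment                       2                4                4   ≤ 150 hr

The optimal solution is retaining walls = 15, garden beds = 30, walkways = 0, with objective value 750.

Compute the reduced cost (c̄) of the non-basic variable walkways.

-3

Check each constraint at x*: stone 165/170 (slack 5); mulch 120/120 (tight); equipment 150/150 (tight).
Since stone is not tight, its dual is 0.
From A_Bᵀ y = c: 6·y_mulch + 2·y_equipment = 32; 1·y_mulch + 4·y_equipment = 9.
This yields shadow prices y_mulch = 5, y_equipment = 1.
Reduced cost of walkways: c₃ − yᵀa₃ = 21 − (5·4 + 1·4) = 21 − 24 = -3.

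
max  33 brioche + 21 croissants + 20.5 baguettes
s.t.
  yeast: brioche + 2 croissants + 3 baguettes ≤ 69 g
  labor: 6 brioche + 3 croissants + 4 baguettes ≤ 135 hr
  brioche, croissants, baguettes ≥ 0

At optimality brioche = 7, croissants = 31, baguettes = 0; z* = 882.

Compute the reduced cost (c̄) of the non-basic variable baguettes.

-8.5

Both yeast and labor are binding at x*.
The binding rows give the dual system: 1·y_yeast + 6·y_labor = 33 and 2·y_yeast + 3·y_labor = 21.
This yields shadow prices y_yeast = 3, y_labor = 5.
Reduced cost of baguettes: c₃ − yᵀa₃ = 20.5 − (3·3 + 5·4) = 20.5 − 29 = -8.5.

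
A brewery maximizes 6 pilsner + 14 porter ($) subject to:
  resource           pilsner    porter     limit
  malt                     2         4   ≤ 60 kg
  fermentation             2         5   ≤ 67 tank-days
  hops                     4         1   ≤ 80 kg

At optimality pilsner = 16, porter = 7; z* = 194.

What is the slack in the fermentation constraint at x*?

0

fermentation used = 2·16 + 5·7 = 67; slack = 67 − 67 = 0.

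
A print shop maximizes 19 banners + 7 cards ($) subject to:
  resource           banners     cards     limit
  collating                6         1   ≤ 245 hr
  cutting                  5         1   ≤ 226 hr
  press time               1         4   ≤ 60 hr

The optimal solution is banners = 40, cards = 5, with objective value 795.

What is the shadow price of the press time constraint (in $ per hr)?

1

At the optimum: collating uses 245 of 245 (binding); cutting uses 205 of 226 (slack = 21); press time uses 60 of 60 (binding).
By complementary slackness, y = 0 for the non-binding constraint.
From A_Bᵀ y = c: 6·y_collating + 1·y_press time = 19; 1·y_collating + 4·y_press time = 7.
Solving: y_collating = 3, y_press time = 1.
Shadow price of press time = 1.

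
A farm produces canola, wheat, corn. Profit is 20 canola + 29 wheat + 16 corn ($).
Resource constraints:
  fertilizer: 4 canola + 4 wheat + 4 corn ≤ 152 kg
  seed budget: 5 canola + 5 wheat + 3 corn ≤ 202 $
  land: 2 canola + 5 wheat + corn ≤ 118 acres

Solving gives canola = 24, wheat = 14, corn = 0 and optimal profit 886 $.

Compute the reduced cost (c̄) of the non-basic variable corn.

Binding: fertilizer and land. Non-binding: seed budget (12 unused).
By complementary slackness, y = 0 for the non-binding constraint.
The binding rows give the dual system: 4·y_fertilizer + 2·y_land = 20 and 4·y_fertilizer + 5·y_land = 29.
Solving: y_fertilizer = 3.5, y_land = 3.
Reduced cost of corn: c₃ − yᵀa₃ = 16 − (3.5·4 + 3·1) = 16 − 17 = -1.

-1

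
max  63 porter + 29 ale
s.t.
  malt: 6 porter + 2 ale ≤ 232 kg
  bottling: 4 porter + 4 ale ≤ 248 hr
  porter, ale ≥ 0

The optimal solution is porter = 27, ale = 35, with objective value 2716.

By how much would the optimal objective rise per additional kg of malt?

8.5

Check each constraint at x*: malt 232/232 (tight); bottling 248/248 (tight).
The binding rows give the dual system: 6·y_malt + 4·y_bottling = 63 and 2·y_malt + 4·y_bottling = 29.
→ y_malt = 8.5 and y_bottling = 3.
Shadow price of malt = 8.5.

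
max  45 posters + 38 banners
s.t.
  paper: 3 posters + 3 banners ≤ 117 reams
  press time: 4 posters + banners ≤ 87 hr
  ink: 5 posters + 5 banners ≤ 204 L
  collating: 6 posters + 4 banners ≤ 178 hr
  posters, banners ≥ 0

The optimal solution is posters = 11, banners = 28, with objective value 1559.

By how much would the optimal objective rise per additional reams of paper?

8

At the optimum: paper uses 117 of 117 (binding); press time uses 72 of 87 (slack = 15); ink uses 195 of 204 (slack = 9); collating uses 178 of 178 (binding).
By complementary slackness, y = 0 for the non-binding constraints.
The binding rows give the dual system: 3·y_paper + 6·y_collating = 45 and 3·y_paper + 4·y_collating = 38.
→ y_paper = 8 and y_collating = 3.5.
Shadow price of paper = 8.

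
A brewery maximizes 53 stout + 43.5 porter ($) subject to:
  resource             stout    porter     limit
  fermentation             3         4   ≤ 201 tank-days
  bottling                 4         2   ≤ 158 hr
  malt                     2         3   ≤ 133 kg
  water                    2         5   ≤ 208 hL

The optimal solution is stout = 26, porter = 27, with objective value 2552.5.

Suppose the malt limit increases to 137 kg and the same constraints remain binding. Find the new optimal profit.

Check each constraint at x*: fermentation 186/201 (slack 15); bottling 158/158 (tight); malt 133/133 (tight); water 187/208 (slack 21).
Since fermentation, water are not tight, their duals are 0.
The binding rows give the dual system: 4·y_bottling + 2·y_malt = 53 and 2·y_bottling + 3·y_malt = 43.5.
Solving: y_bottling = 9, y_malt = 8.5.
Δz = y_malt·Δb = 8.5 × (4) = 34, so new z* = 2552.5 + 34 = 2586.5.

2586.5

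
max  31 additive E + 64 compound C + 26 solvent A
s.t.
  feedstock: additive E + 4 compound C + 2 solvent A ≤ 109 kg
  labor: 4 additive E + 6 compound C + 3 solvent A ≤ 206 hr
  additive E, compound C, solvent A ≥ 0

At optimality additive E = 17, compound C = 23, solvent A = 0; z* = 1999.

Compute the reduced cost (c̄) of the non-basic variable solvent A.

-6

Both feedstock and labor are binding at x*.
Dual feasibility on the basic columns requires 1·y_feedstock + 4·y_labor = 31, 4·y_feedstock + 6·y_labor = 64.
This yields shadow prices y_feedstock = 7, y_labor = 6.
Reduced cost of solvent A: c₃ − yᵀa₃ = 26 − (7·2 + 6·3) = 26 − 32 = -6.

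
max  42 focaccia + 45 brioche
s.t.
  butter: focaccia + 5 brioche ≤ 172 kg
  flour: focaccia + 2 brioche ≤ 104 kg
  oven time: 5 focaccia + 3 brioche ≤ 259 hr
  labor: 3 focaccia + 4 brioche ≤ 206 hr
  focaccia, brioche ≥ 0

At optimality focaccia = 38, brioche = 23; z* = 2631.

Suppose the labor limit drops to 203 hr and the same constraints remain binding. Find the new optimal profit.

2604

Check each constraint at x*: butter 153/172 (slack 19); flour 84/104 (slack 20); oven time 259/259 (tight); labor 206/206 (tight).
Since butter, flour are not tight, their duals are 0.
Dual feasibility on the basic columns requires 5·y_oven time + 3·y_labor = 42, 3·y_oven time + 4·y_labor = 45.
This yields shadow prices y_oven time = 3, y_labor = 9.
Δz = y_labor·Δb = 9 × (-3) = -27, so new z* = 2631 − 27 = 2604.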